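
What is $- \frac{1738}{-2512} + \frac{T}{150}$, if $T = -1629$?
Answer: $- \frac{319279}{31400} \approx -10.168$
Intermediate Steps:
$- \frac{1738}{-2512} + \frac{T}{150} = - \frac{1738}{-2512} - \frac{1629}{150} = \left(-1738\right) \left(- \frac{1}{2512}\right) - \frac{543}{50} = \frac{869}{1256} - \frac{543}{50} = - \frac{319279}{31400}$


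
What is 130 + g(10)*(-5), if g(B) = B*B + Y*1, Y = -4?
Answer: -350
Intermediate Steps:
g(B) = -4 + B² (g(B) = B*B - 4*1 = B² - 4 = -4 + B²)
130 + g(10)*(-5) = 130 + (-4 + 10²)*(-5) = 130 + (-4 + 100)*(-5) = 130 + 96*(-5) = 130 - 480 = -350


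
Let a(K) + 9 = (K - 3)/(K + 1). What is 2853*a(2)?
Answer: -26628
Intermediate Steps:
a(K) = -9 + (-3 + K)/(1 + K) (a(K) = -9 + (K - 3)/(K + 1) = -9 + (-3 + K)/(1 + K))
2853*a(2) = 2853*(4*(-3 - 2*2)/(1 + 2)) = 2853*(4*(-3 - 4)/3) = 2853*(4*(⅓)*(-7)) = 2853*(-28/3) = -26628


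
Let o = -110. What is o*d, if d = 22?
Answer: -2420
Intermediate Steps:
o*d = -110*22 = -2420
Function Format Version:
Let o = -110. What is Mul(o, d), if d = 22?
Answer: -2420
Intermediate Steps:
Mul(o, d) = Mul(-110, 22) = -2420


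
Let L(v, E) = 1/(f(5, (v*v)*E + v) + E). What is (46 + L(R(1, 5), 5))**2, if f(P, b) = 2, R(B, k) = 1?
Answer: 104329/49 ≈ 2129.2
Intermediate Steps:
L(v, E) = 1/(2 + E)
(46 + L(R(1, 5), 5))**2 = (46 + 1/(2 + 5))**2 = (46 + 1/7)**2 = (323/7)**2 = 104329/49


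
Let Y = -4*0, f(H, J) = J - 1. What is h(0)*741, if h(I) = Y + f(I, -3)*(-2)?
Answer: 5928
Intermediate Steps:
f(H, J) = -1 + J
Y = 0
h(I) = 8 (h(I) = 0 + (-1 - 3)*(-2) = 0 - 4*(-2) = 0 + 8 = 8)
h(0)*741 = 8*741 = 5928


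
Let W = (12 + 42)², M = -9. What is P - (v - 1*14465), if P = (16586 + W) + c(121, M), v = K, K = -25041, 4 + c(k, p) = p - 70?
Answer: 58925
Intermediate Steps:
c(k, p) = -74 + p (c(k, p) = -4 + (p - 70) = -4 + (-70 + p) = -74 + p)
W = 2916 (W = 54² = 2916)
v = -25041
P = 19419 (P = (16586 + 2916) + (-74 - 9) = 19502 - 83 = 19419)
P - (v - 1*14465) = 19419 - (-25041 - 1*14465) = 19419 - (-25041 - 14465) = 19419 - 1*(-39506) = 19419 + 39506 = 58925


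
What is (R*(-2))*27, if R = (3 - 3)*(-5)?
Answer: 0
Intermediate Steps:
R = 0 (R = 0*(-5) = 0)
(R*(-2))*27 = (0*(-2))*27 = 0*27 = 0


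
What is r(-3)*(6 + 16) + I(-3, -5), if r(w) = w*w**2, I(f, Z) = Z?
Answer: -599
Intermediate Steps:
r(w) = w**3
r(-3)*(6 + 16) + I(-3, -5) = (-3)**3*(6 + 16) - 5 = -27*22 - 5 = -594 - 5 = -599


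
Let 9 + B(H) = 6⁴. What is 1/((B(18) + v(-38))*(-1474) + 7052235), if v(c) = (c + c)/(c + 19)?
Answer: 1/5149301 ≈ 1.9420e-7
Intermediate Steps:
v(c) = 2*c/(19 + c) (v(c) = (2*c)/(19 + c) = 2*c/(19 + c))
B(H) = 1287 (B(H) = -9 + 6⁴ = -9 + 1296 = 1287)
1/((B(18) + v(-38))*(-1474) + 7052235) = 1/((1287 + 2*(-38)/(19 - 38))*(-1474) + 7052235) = 1/((1287 + 2*(-38)/(-19))*(-1474) + 7052235) = 1/((1287 + 2*(-38)*(-1/19))*(-1474) + 7052235) = 1/((1287 + 4)*(-1474) + 7052235) = 1/(1291*(-1474) + 7052235) = 1/(-1902934 + 7052235) = 1/5149301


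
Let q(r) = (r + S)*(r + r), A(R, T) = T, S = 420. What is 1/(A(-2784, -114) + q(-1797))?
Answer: 1/4948824 ≈ 2.0207e-7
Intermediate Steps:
q(r) = 2*r*(420 + r) (q(r) = (r + 420)*(r + r) = (420 + r)*(2*r) = 2*r*(420 + r))
1/(A(-2784, -114) + q(-1797)) = 1/(-114 + 2*(-1797)*(420 - 1797)) = 1/(-114 + 2*(-1797)*(-1377)) = 1/(-114 + 4948938) = 1/4948824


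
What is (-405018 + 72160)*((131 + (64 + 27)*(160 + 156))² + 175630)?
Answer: -277814736782342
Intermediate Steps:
(-405018 + 72160)*((131 + (64 + 27)*(160 + 156))² + 175630) = -332858*((131 + 91*316)² + 175630) = -332858*((131 + 28756)² + 175630) = -332858*(28887² + 175630) = -332858*(834458769 + 175630) = -332858*834634399 = -277814736782342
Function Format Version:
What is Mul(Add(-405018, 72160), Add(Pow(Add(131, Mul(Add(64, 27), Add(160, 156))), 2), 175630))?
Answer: -277814736782342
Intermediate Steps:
Mul(Add(-405018, 72160), Add(Pow(Add(131, Mul(Add(64, 27), Add(160, 156))), 2), 175630)) = Mul(-332858, Add(Pow(Add(131, Mul(91, 316)), 2), 175630)) = Mul(-332858, Add(Pow(Add(131, 28756), 2), 175630)) = Mul(-332858, Add(Pow(28887, 2), 175630)) = Mul(-332858, Add(834458769, 175630)) = Mul(-332858, 834634399) = -277814736782342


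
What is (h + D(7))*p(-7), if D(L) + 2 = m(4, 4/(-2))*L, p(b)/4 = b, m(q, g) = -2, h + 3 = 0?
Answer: 532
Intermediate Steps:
h = -3 (h = -3 + 0 = -3)
p(b) = 4*b
D(L) = -2 - 2*L
(h + D(7))*p(-7) = (-3 + (-2 - 2*7))*(4*(-7)) = (-3 + (-2 - 14))*(-28) = (-3 - 16)*(-28) = -19*(-28) = 532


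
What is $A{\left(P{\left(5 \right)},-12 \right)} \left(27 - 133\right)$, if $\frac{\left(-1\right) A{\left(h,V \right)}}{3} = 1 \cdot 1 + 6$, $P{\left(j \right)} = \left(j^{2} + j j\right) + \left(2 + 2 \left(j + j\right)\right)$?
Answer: $2226$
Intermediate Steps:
$P{\left(j \right)} = 2 + 2 j^{2} + 4 j$ ($P{\left(j \right)} = \left(j^{2} + j^{2}\right) + \left(2 + 2 \cdot 2 j\right) = 2 j^{2} + \left(2 + 4 j\right) = 2 + 2 j^{2} + 4 j$)
$A{\left(h,V \right)} = -21$ ($A{\left(h,V \right)} = - 3 \left(1 \cdot 1 + 6\right) = - 3 \left(1 + 6\right) = \left(-3\right) 7 = -21$)
$A{\left(P{\left(5 \right)},-12 \right)} \left(27 - 133\right) = - 21 \left(27 - 133\right) = \left(-21\right) \left(-106\right) = 2226$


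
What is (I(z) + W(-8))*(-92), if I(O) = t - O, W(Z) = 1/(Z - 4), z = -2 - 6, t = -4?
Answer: -1081/3 ≈ -360.33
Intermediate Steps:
z = -8
W(Z) = 1/(-4 + Z)
I(O) = -4 - O
(I(z) + W(-8))*(-92) = ((-4 - 1*(-8)) + 1/(-4 - 8))*(-92) = ((-4 + 8) + 1/(-12))*(-92) = (4 - 1/12)*(-92) = (47/12)*(-92) = -1081/3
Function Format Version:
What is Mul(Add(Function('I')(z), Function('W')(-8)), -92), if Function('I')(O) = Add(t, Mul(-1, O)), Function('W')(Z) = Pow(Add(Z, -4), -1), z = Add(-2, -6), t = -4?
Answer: Rational(-1081, 3) ≈ -360.33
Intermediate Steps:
z = -8
Function('W')(Z) = Pow(Add(-4, Z), -1)
Function('I')(O) = Add(-4, Mul(-1, O))
Mul(Add(Function('I')(z), Function('W')(-8)), -92) = Mul(Add(Add(-4, Mul(-1, -8)), Pow(Add(-4, -8), -1)), -92) = Mul(Add(Add(-4, 8), Pow(-12, -1)), -92) = Mul(Add(4, Rational(-1, 12)), -92) = Mul(Rational(47, 12), -92) = Rational(-1081, 3)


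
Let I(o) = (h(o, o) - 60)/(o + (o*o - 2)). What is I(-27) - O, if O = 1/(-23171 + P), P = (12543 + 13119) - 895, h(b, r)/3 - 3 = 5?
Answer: -2077/39900 ≈ -0.052055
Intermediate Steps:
h(b, r) = 24 (h(b, r) = 9 + 3*5 = 9 + 15 = 24)
P = 24767 (P = 25662 - 895 = 24767)
I(o) = -36/(-2 + o + o²) (I(o) = (24 - 60)/(o + (o*o - 2)) = -36/(o + (o² - 2)) = -36/(o + (-2 + o²)) = -36/(-2 + o + o²))
O = 1/1596 (O = 1/(-23171 + 24767) = 1/1596 ≈ 0.00062657)
I(-27) - O = -36/(-2 - 27 + (-27)²) - 1*1/1596 = -36/(-2 - 27 + 729) - 1/1596 = -36/700 - 1/1596 = -36*1/700 - 1/1596 = -9/175 - 1/1596 = -2077/39900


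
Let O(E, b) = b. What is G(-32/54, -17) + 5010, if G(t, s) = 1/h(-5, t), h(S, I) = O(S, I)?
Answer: 80133/16 ≈ 5008.3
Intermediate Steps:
h(S, I) = I
G(t, s) = 1/t
G(-32/54, -17) + 5010 = 1/(-32/54) + 5010 = 1/(-32*1/54) + 5010 = 1/(-16/27) + 5010 = -27/16 + 5010 = 80133/16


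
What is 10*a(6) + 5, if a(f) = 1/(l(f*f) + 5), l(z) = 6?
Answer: 65/11 ≈ 5.9091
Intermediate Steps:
a(f) = 1/11 (a(f) = 1/(6 + 5) = 1/11)
10*a(6) + 5 = 10*(1/11) + 5 = 10/11 + 5 = 65/11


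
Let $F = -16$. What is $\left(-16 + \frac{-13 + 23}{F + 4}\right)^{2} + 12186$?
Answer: $\frac{448897}{36} \approx 12469.0$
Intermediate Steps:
$\left(-16 + \frac{-13 + 23}{F + 4}\right)^{2} + 12186 = \left(-16 + \frac{-13 + 23}{-16 + 4}\right)^{2} + 12186 = \left(-16 + \frac{10}{-12}\right)^{2} + 12186 = \left(-16 + 10 \left(- \frac{1}{12}\right)\right)^{2} + 12186 = \left(-16 - \frac{5}{6}\right)^{2} + 12186 = \left(- \frac{101}{6}\right)^{2} + 12186 = \frac{10201}{36} + 12186 = \frac{448897}{36}$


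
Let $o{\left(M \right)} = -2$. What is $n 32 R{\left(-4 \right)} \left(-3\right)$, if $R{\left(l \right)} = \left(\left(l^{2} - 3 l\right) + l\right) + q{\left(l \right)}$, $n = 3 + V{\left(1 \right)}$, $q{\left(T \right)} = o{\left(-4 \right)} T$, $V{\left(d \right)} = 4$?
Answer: $-21504$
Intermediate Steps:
$q{\left(T \right)} = - 2 T$
$n = 7$ ($n = 3 + 4 = 7$)
$R{\left(l \right)} = l^{2} - 4 l$ ($R{\left(l \right)} = \left(\left(l^{2} - 3 l\right) + l\right) - 2 l = \left(l^{2} - 2 l\right) - 2 l = l^{2} - 4 l$)
$n 32 R{\left(-4 \right)} \left(-3\right) = 7 \cdot 32 - 4 \left(-4 - 4\right) \left(-3\right) = 224 \left(-4\right) \left(-8\right) \left(-3\right) = 224 \cdot 32 \left(-3\right) = 224 \left(-96\right) = -21504$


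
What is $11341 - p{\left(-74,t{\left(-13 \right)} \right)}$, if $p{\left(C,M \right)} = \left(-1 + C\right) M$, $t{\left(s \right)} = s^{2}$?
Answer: $24016$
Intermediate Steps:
$p{\left(C,M \right)} = M \left(-1 + C\right)$
$11341 - p{\left(-74,t{\left(-13 \right)} \right)} = 11341 - \left(-13\right)^{2} \left(-1 - 74\right) = 11341 - 169 \left(-75\right) = 11341 - -12675 = 11341 + 12675 = 24016$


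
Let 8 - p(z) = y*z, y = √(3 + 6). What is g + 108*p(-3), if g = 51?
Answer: 1887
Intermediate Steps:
y = 3 (y = √9 = 3)
p(z) = 8 - 3*z
g + 108*p(-3) = 51 + 108*(8 - 3*(-3)) = 51 + 108*(8 + 9) = 51 + 108*17 = 51 + 1836 = 1887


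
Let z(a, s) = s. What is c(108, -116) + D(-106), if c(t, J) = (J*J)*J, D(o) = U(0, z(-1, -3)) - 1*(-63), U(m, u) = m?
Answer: -1560833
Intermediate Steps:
D(o) = 63 (D(o) = 0 - 1*(-63) = 0 + 63 = 63)
c(t, J) = J³ (c(t, J) = J²*J = J³)
c(108, -116) + D(-106) = (-116)³ + 63 = -1560896 + 63 = -1560833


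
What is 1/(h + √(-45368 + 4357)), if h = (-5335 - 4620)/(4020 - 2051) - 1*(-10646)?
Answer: 340946491/3629306596892 - 32041*I*√41011/3629306596892 ≈ 9.3943e-5 - 1.7879e-6*I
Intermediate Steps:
h = 1904729/179 (h = -9955/1969 + 10646 = -9955*1/1969 + 10646 = -905/179 + 10646 = 1904729/179 ≈ 10641.)
1/(h + √(-45368 + 4357)) = 1/(1904729/179 + √(-45368 + 4357)) = 1/(1904729/179 + √(-41011)) = 1/(1904729/179 + I*√41011)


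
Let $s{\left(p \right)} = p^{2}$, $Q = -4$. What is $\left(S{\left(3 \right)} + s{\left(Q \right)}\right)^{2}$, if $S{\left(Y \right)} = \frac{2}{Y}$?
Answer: $\frac{2500}{9} \approx 277.78$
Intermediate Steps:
$\left(S{\left(3 \right)} + s{\left(Q \right)}\right)^{2} = \left(\frac{2}{3} + \left(-4\right)^{2}\right)^{2} = \left(2 \cdot \frac{1}{3} + 16\right)^{2} = \left(\frac{2}{3} + 16\right)^{2} = \left(\frac{50}{3}\right)^{2} = \frac{2500}{9}$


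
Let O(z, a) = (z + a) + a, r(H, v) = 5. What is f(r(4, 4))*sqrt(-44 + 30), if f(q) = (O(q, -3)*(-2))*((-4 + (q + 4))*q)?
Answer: 50*I*sqrt(14) ≈ 187.08*I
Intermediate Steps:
O(z, a) = z + 2*a (O(z, a) = (a + z) + a = z + 2*a)
f(q) = q**2*(12 - 2*q) (f(q) = ((q + 2*(-3))*(-2))*((-4 + (q + 4))*q) = ((q - 6)*(-2))*((-4 + (4 + q))*q) = ((-6 + q)*(-2))*(q*q) = (12 - 2*q)*q**2 = q**2*(12 - 2*q))
f(r(4, 4))*sqrt(-44 + 30) = (2*5**2*(6 - 1*5))*sqrt(-44 + 30) = (2*25*(6 - 5))*sqrt(-14) = (2*25*1)*(I*sqrt(14)) = 50*(I*sqrt(14)) = 50*I*sqrt(14)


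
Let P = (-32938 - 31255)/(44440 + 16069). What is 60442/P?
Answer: -3657284978/64193 ≈ -56973.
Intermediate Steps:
P = -64193/60509 ≈ -1.0609
60442/P = 60442/(-64193/60509) = 60442*(-60509/64193) = -3657284978/64193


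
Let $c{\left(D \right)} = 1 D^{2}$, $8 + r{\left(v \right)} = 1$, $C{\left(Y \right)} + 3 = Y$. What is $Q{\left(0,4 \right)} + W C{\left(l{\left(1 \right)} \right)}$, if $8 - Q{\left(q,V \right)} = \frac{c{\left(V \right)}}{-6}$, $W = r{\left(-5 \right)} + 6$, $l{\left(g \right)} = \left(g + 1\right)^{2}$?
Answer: $\frac{29}{3} \approx 9.6667$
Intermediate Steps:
$l{\left(g \right)} = \left(1 + g\right)^{2}$
$C{\left(Y \right)} = -3 + Y$
$r{\left(v \right)} = -7$ ($r{\left(v \right)} = -8 + 1 = -7$)
$c{\left(D \right)} = D^{2}$
$W = -1$ ($W = -7 + 6 = -1$)
$Q{\left(q,V \right)} = 8 + \frac{V^{2}}{6}$ ($Q{\left(q,V \right)} = 8 - \frac{V^{2}}{-6} = 8 - V^{2} \left(- \frac{1}{6}\right) = 8 - - \frac{V^{2}}{6} = 8 + \frac{V^{2}}{6}$)
$Q{\left(0,4 \right)} + W C{\left(l{\left(1 \right)} \right)} = \left(8 + \frac{4^{2}}{6}\right) - \left(-3 + \left(1 + 1\right)^{2}\right) = \left(8 + \frac{1}{6} \cdot 16\right) - \left(-3 + 2^{2}\right) = \left(8 + \frac{8}{3}\right) - \left(-3 + 4\right) = \frac{32}{3} - 1 = \frac{29}{3}$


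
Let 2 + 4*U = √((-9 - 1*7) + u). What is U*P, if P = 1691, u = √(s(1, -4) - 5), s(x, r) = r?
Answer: -1691/2 + 1691*√(-16 + 3*I)/4 ≈ -687.66 + 1698.4*I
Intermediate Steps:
u = 3*I (u = √(-4 - 5) = √(-9) = 3*I ≈ 3.0*I)
U = -½ + √(-16 + 3*I)/4 (U = -½ + √((-9 - 1*7) + 3*I)/4 = -½ + √((-9 - 7) + 3*I)/4 = -½ + √(-16 + 3*I)/4 ≈ -0.40666 + 1.0043*I)
U*P = (-½ + √(-16 + 3*I)/4)*1691 = -1691/2 + 1691*√(-16 + 3*I)/4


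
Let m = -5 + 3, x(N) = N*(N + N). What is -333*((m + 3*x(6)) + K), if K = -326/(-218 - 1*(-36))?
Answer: -6539121/91 ≈ -71859.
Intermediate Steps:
x(N) = 2*N² (x(N) = N*(2*N) = 2*N²)
m = -2
K = 163/91 (K = -326/(-218 + 36) = -326/(-182) = -326*(-1/182) = 163/91 ≈ 1.7912)
-333*((m + 3*x(6)) + K) = -333*((-2 + 3*(2*6²)) + 163/91) = -333*((-2 + 3*(2*36)) + 163/91) = -333*((-2 + 3*72) + 163/91) = -333*((-2 + 216) + 163/91) = -333*(214 + 163/91) = -333*19637/91 = -6539121/91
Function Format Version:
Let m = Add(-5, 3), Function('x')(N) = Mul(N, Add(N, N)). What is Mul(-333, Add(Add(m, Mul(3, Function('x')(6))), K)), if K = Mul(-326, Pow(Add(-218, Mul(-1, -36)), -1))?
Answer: Rational(-6539121, 91) ≈ -71859.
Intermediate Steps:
Function('x')(N) = Mul(2, Pow(N, 2)) (Function('x')(N) = Mul(N, Mul(2, N)) = Mul(2, Pow(N, 2)))
m = -2
K = Rational(163, 91) (K = Mul(-326, Pow(Add(-218, 36), -1)) = Mul(-326, Pow(-182, -1)) = Mul(-326, Rational(-1, 182)) = Rational(163, 91) ≈ 1.7912)
Mul(-333, Add(Add(m, Mul(3, Function('x')(6))), K)) = Mul(-333, Add(Add(-2, Mul(3, Mul(2, Pow(6, 2)))), Rational(163, 91))) = Mul(-333, Add(Add(-2, Mul(3, Mul(2, 36))), Rational(163, 91))) = Mul(-333, Add(Add(-2, Mul(3, 72)), Rational(163, 91))) = Mul(-333, Add(Add(-2, 216), Rational(163, 91))) = Mul(-333, Add(214, Rational(163, 91))) = Mul(-333, Rational(19637, 91)) = Rational(-6539121, 91)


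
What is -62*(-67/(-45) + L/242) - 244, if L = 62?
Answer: -1917704/5445 ≈ -352.20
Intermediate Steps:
-62*(-67/(-45) + L/242) - 244 = -62*(-67/(-45) + 62/242) - 244 = -62*(-67*(-1/45) + 62*(1/242)) - 244 = -62*(67/45 + 31/121) - 244 = -62*9502/5445 - 244 = -589124/5445 - 244 = -1917704/5445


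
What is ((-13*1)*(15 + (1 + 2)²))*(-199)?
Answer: 62088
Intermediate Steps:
((-13*1)*(15 + (1 + 2)²))*(-199) = -13*(15 + 3²)*(-199) = -13*(15 + 9)*(-199) = -13*24*(-199) = -312*(-199) = 62088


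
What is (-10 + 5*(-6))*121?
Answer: -4840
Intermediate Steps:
(-10 + 5*(-6))*121 = (-10 - 30)*121 = -40*121 = -4840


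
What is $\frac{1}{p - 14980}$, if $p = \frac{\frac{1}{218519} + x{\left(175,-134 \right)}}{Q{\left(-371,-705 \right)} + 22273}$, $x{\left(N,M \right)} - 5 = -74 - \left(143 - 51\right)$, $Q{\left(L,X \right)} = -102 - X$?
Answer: $- \frac{2499420322}{37441334014339} \approx -6.6756 \cdot 10^{-5}$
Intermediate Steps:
$x{\left(N,M \right)} = -161$ ($x{\left(N,M \right)} = 5 - 166 = -161$)
$p = - \frac{17590779}{2499420322}$ ($p = \frac{\frac{1}{218519} - 161}{\left(-102 - -705\right) + 22273} = \frac{\frac{1}{218519} - 161}{\left(-102 + 705\right) + 22273} = - \frac{35181558}{218519 \left(603 + 22273\right)} = - \frac{35181558}{218519 \cdot 22876} = \left(- \frac{35181558}{218519}\right) \frac{1}{22876} = - \frac{17590779}{2499420322} \approx -0.0070379$)
$\frac{1}{p - 14980} = \frac{1}{- \frac{17590779}{2499420322} - 14980} = \frac{1}{- \frac{37441334014339}{2499420322}} = - \frac{2499420322}{37441334014339}$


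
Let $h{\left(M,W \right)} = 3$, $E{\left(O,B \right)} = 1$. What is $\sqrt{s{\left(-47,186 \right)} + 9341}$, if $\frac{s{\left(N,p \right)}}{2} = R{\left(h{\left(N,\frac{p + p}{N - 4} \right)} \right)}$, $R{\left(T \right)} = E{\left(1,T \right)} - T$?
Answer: $\sqrt{9337} \approx 96.628$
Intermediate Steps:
$R{\left(T \right)} = 1 - T$
$s{\left(N,p \right)} = -4$ ($s{\left(N,p \right)} = 2 \left(1 - 3\right) = 2 \left(-2\right) = -4$)
$\sqrt{s{\left(-47,186 \right)} + 9341} = \sqrt{-4 + 9341} = \sqrt{9337}$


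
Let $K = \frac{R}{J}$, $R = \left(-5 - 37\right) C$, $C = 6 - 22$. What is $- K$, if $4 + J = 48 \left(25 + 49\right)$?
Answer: $- \frac{168}{887} \approx -0.1894$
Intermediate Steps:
$C = -16$
$R = 672$ ($R = \left(-5 - 37\right) \left(-16\right) = \left(-42\right) \left(-16\right) = 672$)
$J = 3548$ ($J = -4 + 48 \left(25 + 49\right) = -4 + 48 \cdot 74 = -4 + 3552 = 3548$)
$K = \frac{168}{887}$ ($K = \frac{672}{3548} = 672 \cdot \frac{1}{3548} = \frac{168}{887} \approx 0.1894$)
$- K = \left(-1\right) \frac{168}{887} = - \frac{168}{887}$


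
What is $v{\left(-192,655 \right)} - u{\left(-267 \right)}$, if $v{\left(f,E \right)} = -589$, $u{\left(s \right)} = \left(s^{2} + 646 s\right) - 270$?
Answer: $100874$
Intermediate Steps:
$u{\left(s \right)} = -270 + s^{2} + 646 s$
$v{\left(-192,655 \right)} - u{\left(-267 \right)} = -589 - \left(-270 + \left(-267\right)^{2} + 646 \left(-267\right)\right) = -589 - \left(-270 + 71289 - 172482\right) = -589 - -101463 = -589 + 101463 = 100874$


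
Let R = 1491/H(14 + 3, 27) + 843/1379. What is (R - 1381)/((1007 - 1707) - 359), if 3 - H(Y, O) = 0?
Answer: 1218193/1460361 ≈ 0.83417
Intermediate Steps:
H(Y, O) = 3 (H(Y, O) = 3 - 1*0 = 3 + 0 = 3)
R = 686206/1379 (R = 1491/3 + 843/1379 = 1491*(⅓) + 843*(1/1379) = 497 + 843/1379 = 686206/1379 ≈ 497.61)
(R - 1381)/((1007 - 1707) - 359) = (686206/1379 - 1381)/((1007 - 1707) - 359) = -1218193/(1379*(-700 - 359)) = -1218193/1379/(-1059) = -1218193/1379*(-1/1059) = 1218193/1460361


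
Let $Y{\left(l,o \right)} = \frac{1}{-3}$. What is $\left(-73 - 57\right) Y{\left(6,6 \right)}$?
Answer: $\frac{130}{3} \approx 43.333$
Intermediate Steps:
$Y{\left(l,o \right)} = - \frac{1}{3}$
$\left(-73 - 57\right) Y{\left(6,6 \right)} = \left(-73 - 57\right) \left(- \frac{1}{3}\right) = \left(-130\right) \left(- \frac{1}{3}\right) = \frac{130}{3}$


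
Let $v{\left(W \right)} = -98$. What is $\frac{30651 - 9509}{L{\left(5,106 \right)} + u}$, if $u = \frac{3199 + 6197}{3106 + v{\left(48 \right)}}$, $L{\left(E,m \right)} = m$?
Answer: $\frac{15898784}{82061} \approx 193.74$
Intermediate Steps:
$u = \frac{2349}{752}$ ($u = \frac{3199 + 6197}{3106 - 98} = \frac{9396}{3008} = 9396 \cdot \frac{1}{3008} = \frac{2349}{752} \approx 3.1237$)
$\frac{30651 - 9509}{L{\left(5,106 \right)} + u} = \frac{30651 - 9509}{106 + \frac{2349}{752}} = \frac{21142}{\frac{82061}{752}} = 21142 \cdot \frac{752}{82061} = \frac{15898784}{82061}$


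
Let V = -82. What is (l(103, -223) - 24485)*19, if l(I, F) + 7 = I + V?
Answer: -464949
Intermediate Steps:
l(I, F) = -89 + I (l(I, F) = -7 + (I - 82) = -7 + (-82 + I) = -89 + I)
(l(103, -223) - 24485)*19 = ((-89 + 103) - 24485)*19 = (14 - 24485)*19 = -24471*19 = -464949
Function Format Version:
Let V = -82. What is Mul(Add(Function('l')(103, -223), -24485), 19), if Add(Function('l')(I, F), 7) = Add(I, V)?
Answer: -464949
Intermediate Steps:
Function('l')(I, F) = Add(-89, I) (Function('l')(I, F) = Add(-7, Add(I, -82)) = Add(-7, Add(-82, I)) = Add(-89, I))
Mul(Add(Function('l')(103, -223), -24485), 19) = Mul(Add(Add(-89, 103), -24485), 19) = Mul(Add(14, -24485), 19) = Mul(-24471, 19) = -464949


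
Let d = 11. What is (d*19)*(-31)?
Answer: -6479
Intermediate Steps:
(d*19)*(-31) = (11*19)*(-31) = 209*(-31) = -6479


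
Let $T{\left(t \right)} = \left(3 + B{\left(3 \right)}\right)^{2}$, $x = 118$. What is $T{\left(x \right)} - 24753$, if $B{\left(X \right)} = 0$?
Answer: $-24744$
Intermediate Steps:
$T{\left(t \right)} = 9$ ($T{\left(t \right)} = \left(3 + 0\right)^{2} = 3^{2} = 9$)
$T{\left(x \right)} - 24753 = 9 - 24753 = -24744$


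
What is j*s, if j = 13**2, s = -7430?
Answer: -1255670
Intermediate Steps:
j = 169
j*s = 169*(-7430) = -1255670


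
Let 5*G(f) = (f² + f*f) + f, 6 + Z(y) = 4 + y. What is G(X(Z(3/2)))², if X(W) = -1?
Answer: 1/25 ≈ 0.040000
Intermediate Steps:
Z(y) = -2 + y (Z(y) = -6 + (4 + y) = -2 + y)
G(f) = f/5 + 2*f²/5 (G(f) = ((f² + f*f) + f)/5 = ((f² + f²) + f)/5 = (2*f² + f)/5 = (f + 2*f²)/5 = f/5 + 2*f²/5)
G(X(Z(3/2)))² = ((⅕)*(-1)*(1 + 2*(-1)))² = ((⅕)*(-1)*(1 - 2))² = ((⅕)*(-1)*(-1))² = (⅕)² = 1/25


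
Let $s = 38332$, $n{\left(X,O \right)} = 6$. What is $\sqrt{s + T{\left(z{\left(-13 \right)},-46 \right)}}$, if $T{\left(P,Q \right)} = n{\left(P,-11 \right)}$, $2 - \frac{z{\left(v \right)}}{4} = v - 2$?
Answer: $\sqrt{38338} \approx 195.8$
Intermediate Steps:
$z{\left(v \right)} = 16 - 4 v$ ($z{\left(v \right)} = 8 - 4 \left(v - 2\right) = 8 - 4 \left(-2 + v\right) = 8 - \left(-8 + 4 v\right) = 16 - 4 v$)
$T{\left(P,Q \right)} = 6$
$\sqrt{s + T{\left(z{\left(-13 \right)},-46 \right)}} = \sqrt{38332 + 6} = \sqrt{38338}$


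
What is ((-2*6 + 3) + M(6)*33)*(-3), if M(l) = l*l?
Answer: -3537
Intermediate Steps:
M(l) = l²
((-2*6 + 3) + M(6)*33)*(-3) = ((-2*6 + 3) + 6²*33)*(-3) = ((-12 + 3) + 36*33)*(-3) = (-9 + 1188)*(-3) = 1179*(-3) = -3537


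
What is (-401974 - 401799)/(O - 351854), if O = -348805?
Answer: 803773/700659 ≈ 1.1472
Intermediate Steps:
(-401974 - 401799)/(O - 351854) = (-401974 - 401799)/(-348805 - 351854) = -803773/(-700659) = -803773*(-1/700659) = 803773/700659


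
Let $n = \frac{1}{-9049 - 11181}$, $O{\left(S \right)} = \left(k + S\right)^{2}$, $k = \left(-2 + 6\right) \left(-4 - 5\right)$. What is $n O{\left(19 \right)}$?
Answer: $- \frac{1}{70} \approx -0.014286$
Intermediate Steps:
$k = -36$ ($k = 4 \left(-9\right) = -36$)
$O{\left(S \right)} = \left(-36 + S\right)^{2}$
$n = - \frac{1}{20230}$ ($n = \frac{1}{-20230} = - \frac{1}{20230} \approx -4.9432 \cdot 10^{-5}$)
$n O{\left(19 \right)} = - \frac{\left(-36 + 19\right)^{2}}{20230} = - \frac{\left(-17\right)^{2}}{20230} = \left(- \frac{1}{20230}\right) 289 = - \frac{1}{70}$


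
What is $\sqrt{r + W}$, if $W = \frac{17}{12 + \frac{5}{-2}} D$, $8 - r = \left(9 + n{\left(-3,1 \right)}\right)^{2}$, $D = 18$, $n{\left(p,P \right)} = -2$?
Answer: $\frac{i \sqrt{3173}}{19} \approx 2.9647 i$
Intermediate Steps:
$r = -41$ ($r = 8 - \left(9 - 2\right)^{2} = 8 - 7^{2} = 8 - 49 = -41$)
$W = \frac{612}{19}$ ($W = \frac{17}{12 + \frac{5}{-2}} \cdot 18 = \frac{17}{12 + 5 \left(- \frac{1}{2}\right)} 18 = \frac{17}{12 - \frac{5}{2}} \cdot 18 = \frac{17}{\frac{19}{2}} \cdot 18 = 17 \cdot \frac{2}{19} \cdot 18 = \frac{34}{19} \cdot 18 = \frac{612}{19} \approx 32.211$)
$\sqrt{r + W} = \sqrt{-41 + \frac{612}{19}} = \sqrt{- \frac{167}{19}} = \frac{i \sqrt{3173}}{19}$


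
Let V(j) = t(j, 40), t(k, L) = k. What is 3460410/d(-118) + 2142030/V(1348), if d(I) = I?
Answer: -1102968285/39766 ≈ -27736.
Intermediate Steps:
V(j) = j
3460410/d(-118) + 2142030/V(1348) = 3460410/(-118) + 2142030/1348 = 3460410*(-1/118) + 2142030*(1/1348) = -1730205/59 + 1071015/674 = -1102968285/39766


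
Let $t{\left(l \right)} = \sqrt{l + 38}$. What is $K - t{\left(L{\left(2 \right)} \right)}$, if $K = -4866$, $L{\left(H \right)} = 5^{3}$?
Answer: $-4866 - \sqrt{163} \approx -4878.8$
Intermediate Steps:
$L{\left(H \right)} = 125$
$t{\left(l \right)} = \sqrt{38 + l}$
$K - t{\left(L{\left(2 \right)} \right)} = -4866 - \sqrt{38 + 125} = -4866 - \sqrt{163}$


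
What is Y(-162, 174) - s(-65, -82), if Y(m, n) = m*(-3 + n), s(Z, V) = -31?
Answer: -27671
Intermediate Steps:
Y(-162, 174) - s(-65, -82) = -162*(-3 + 174) - 1*(-31) = -162*171 + 31 = -27702 + 31 = -27671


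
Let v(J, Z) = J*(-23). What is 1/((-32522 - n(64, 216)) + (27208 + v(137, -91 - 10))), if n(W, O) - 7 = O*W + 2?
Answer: -1/22298 ≈ -4.4847e-5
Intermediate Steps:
v(J, Z) = -23*J
n(W, O) = 9 + O*W (n(W, O) = 7 + (O*W + 2) = 7 + (2 + O*W) = 9 + O*W)
1/((-32522 - n(64, 216)) + (27208 + v(137, -91 - 10))) = 1/((-32522 - (9 + 216*64)) + (27208 - 23*137)) = 1/((-32522 - (9 + 13824)) + (27208 - 3151)) = 1/((-32522 - 1*13833) + 24057) = 1/((-32522 - 13833) + 24057) = 1/(-46355 + 24057) = 1/(-22298) = -1/22298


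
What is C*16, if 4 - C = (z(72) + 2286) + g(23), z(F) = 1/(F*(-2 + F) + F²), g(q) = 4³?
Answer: -23985505/639 ≈ -37536.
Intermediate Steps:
g(q) = 64
z(F) = 1/(F² + F*(-2 + F))
C = -23985505/10224 (C = 4 - (((½)/(72*(-1 + 72)) + 2286) + 64) = 4 - (((½)*(1/72)/71 + 2286) + 64) = 4 - (((½)*(1/72)*(1/71) + 2286) + 64) = 4 - ((1/10224 + 2286) + 64) = 4 - (23372065/10224 + 64) = 4 - 1*24026401/10224 = 4 - 24026401/10224 = -23985505/10224 ≈ -2346.0)
C*16 = -23985505/10224*16 = -23985505/639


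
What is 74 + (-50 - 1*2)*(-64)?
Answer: 3402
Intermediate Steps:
74 + (-50 - 1*2)*(-64) = 74 + (-50 - 2)*(-64) = 74 - 52*(-64) = 74 + 3328 = 3402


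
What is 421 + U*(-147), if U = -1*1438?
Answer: 211807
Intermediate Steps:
U = -1438
421 + U*(-147) = 421 - 1438*(-147) = 421 + 211386 = 211807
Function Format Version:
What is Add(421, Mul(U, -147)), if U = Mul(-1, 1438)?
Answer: 211807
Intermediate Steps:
U = -1438
Add(421, Mul(U, -147)) = Add(421, Mul(-1438, -147)) = Add(421, 211386) = 211807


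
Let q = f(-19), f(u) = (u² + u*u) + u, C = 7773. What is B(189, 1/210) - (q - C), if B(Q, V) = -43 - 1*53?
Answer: 6974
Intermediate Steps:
f(u) = u + 2*u² (f(u) = (u² + u²) + u = 2*u² + u = u + 2*u²)
q = 703 (q = -19*(1 + 2*(-19)) = -19*(1 - 38) = -19*(-37) = 703)
B(Q, V) = -96 (B(Q, V) = -43 - 53 = -96)
B(189, 1/210) - (q - C) = -96 - (703 - 1*7773) = -96 - (703 - 7773) = -96 - 1*(-7070) = -96 + 7070 = 6974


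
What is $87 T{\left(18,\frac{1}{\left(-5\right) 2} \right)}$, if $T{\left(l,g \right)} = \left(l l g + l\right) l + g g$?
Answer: $- \frac{2254953}{100} \approx -22550.0$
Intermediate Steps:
$T{\left(l,g \right)} = g^{2} + l \left(l + g l^{2}\right)$ ($T{\left(l,g \right)} = \left(l^{2} g + l\right) l + g^{2} = \left(g l^{2} + l\right) l + g^{2} = \left(l + g l^{2}\right) l + g^{2} = l \left(l + g l^{2}\right) + g^{2} = g^{2} + l \left(l + g l^{2}\right)$)
$87 T{\left(18,\frac{1}{\left(-5\right) 2} \right)} = 87 \left(\left(\frac{1}{\left(-5\right) 2}\right)^{2} + 18^{2} + \frac{18^{3}}{\left(-5\right) 2}\right) = 87 \left(\left(\frac{1}{-10}\right)^{2} + 324 + \frac{1}{-10} \cdot 5832\right) = 87 \left(\left(- \frac{1}{10}\right)^{2} + 324 - \frac{2916}{5}\right) = 87 \left(\frac{1}{100} + 324 - \frac{2916}{5}\right) = 87 \left(- \frac{25919}{100}\right) = - \frac{2254953}{100}$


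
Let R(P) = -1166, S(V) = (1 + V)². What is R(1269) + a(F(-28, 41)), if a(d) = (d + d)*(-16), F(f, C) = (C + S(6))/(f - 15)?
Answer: -47258/43 ≈ -1099.0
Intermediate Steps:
F(f, C) = (49 + C)/(-15 + f) (F(f, C) = (C + (1 + 6)²)/(f - 15) = (C + 7²)/(-15 + f) = (C + 49)/(-15 + f) = (49 + C)/(-15 + f))
a(d) = -32*d (a(d) = (2*d)*(-16) = -32*d)
R(1269) + a(F(-28, 41)) = -1166 - 32*(49 + 41)/(-15 - 28) = -1166 - 32*90/(-43) = -1166 - (-32)*90/43 = -1166 - 32*(-90/43) = -1166 + 2880/43 = -47258/43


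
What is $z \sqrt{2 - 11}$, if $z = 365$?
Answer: $1095 i \approx 1095.0 i$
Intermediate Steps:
$z \sqrt{2 - 11} = 365 \sqrt{2 - 11} = 365 \sqrt{-9} = 365 \cdot 3 i = 1095 i$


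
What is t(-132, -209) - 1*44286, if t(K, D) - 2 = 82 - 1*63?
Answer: -44265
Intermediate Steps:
t(K, D) = 21 (t(K, D) = 2 + (82 - 1*63) = 2 + (82 - 63) = 2 + 19 = 21)
t(-132, -209) - 1*44286 = 21 - 1*44286 = 21 - 44286 = -44265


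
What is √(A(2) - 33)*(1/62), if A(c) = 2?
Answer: I*√31/62 ≈ 0.089803*I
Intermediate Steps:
√(A(2) - 33)*(1/62) = √(2 - 33)*(1/62) = √(-31)*(1*(1/62)) = (I*√31)*(1/62) = I*√31/62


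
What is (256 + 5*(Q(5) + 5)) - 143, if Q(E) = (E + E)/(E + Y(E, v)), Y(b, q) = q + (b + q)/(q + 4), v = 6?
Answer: 17198/121 ≈ 142.13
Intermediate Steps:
Y(b, q) = q + (b + q)/(4 + q)
Q(E) = 2*E/(33/5 + 11*E/10) (Q(E) = (E + E)/(E + (E + 6² + 5*6)/(4 + 6)) = (2*E)/(E + (E + 36 + 30)/10) = (2*E)/(E + (66 + E)/10) = (2*E)/(E + (33/5 + E/10)) = (2*E)/(33/5 + 11*E/10) = 2*E/(33/5 + 11*E/10))
(256 + 5*(Q(5) + 5)) - 143 = (256 + 5*((20/11)*5/(6 + 5) + 5)) - 143 = (256 + 5*((20/11)*5/11 + 5)) - 143 = (256 + 5*((20/11)*5*(1/11) + 5)) - 143 = (256 + 5*(100/121 + 5)) - 143 = (256 + 5*(705/121)) - 143 = (256 + 3525/121) - 143 = 34501/121 - 143 = 17198/121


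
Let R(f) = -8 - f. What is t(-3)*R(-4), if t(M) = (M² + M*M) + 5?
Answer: -92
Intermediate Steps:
t(M) = 5 + 2*M² (t(M) = (M² + M²) + 5 = 2*M² + 5 = 5 + 2*M²)
t(-3)*R(-4) = (5 + 2*(-3)²)*(-8 - 1*(-4)) = (5 + 2*9)*(-8 + 4) = (5 + 18)*(-4) = 23*(-4) = -92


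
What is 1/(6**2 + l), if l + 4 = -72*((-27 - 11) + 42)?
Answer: -1/256 ≈ -0.0039063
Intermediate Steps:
l = -292 (l = -4 - 72*((-27 - 11) + 42) = -4 - 72*(-38 + 42) = -4 - 72*4 = -4 - 288 = -292)
1/(6**2 + l) = 1/(6**2 - 292) = 1/(36 - 292) = 1/(-256) = -1/256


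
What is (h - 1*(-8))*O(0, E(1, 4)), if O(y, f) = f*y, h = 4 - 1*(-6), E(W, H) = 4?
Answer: 0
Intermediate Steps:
h = 10 (h = 4 + 6 = 10)
(h - 1*(-8))*O(0, E(1, 4)) = (10 - 1*(-8))*(4*0) = (10 + 8)*0 = 18*0 = 0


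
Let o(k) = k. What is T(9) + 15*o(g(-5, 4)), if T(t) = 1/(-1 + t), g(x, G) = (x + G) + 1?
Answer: ⅛ ≈ 0.12500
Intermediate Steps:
g(x, G) = 1 + G + x (g(x, G) = (G + x) + 1 = 1 + G + x)
T(9) + 15*o(g(-5, 4)) = 1/(-1 + 9) + 15*(1 + 4 - 5) = 1/8 + 15*0 = ⅛ + 0 = ⅛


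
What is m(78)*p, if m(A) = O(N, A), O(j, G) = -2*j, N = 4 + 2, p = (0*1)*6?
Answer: 0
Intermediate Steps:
p = 0 (p = 0*6 = 0)
N = 6
m(A) = -12 (m(A) = -2*6 = -12)
m(78)*p = -12*0 = 0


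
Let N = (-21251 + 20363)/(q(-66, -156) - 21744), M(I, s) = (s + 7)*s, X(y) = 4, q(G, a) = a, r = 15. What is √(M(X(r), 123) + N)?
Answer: 8*√33285518/365 ≈ 126.45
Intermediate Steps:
M(I, s) = s*(7 + s) (M(I, s) = (7 + s)*s = s*(7 + s))
N = 74/1825 (N = (-21251 + 20363)/(-156 - 21744) = -888/(-21900) = -888*(-1/21900) = 74/1825 ≈ 0.040548)
√(M(X(r), 123) + N) = √(123*(7 + 123) + 74/1825) = √(123*130 + 74/1825) = √(15990 + 74/1825) = √(29181824/1825) = 8*√33285518/365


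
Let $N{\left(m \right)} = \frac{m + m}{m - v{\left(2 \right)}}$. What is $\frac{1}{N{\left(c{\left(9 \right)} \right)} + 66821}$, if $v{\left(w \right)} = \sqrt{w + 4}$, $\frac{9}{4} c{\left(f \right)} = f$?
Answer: $\frac{334121}{22327368509} - \frac{4 \sqrt{6}}{22327368509} \approx 1.4964 \cdot 10^{-5}$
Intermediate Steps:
$c{\left(f \right)} = \frac{4 f}{9}$
$v{\left(w \right)} = \sqrt{4 + w}$
$N{\left(m \right)} = \frac{2 m}{m - \sqrt{6}}$ ($N{\left(m \right)} = \frac{m + m}{m - \sqrt{4 + 2}} = \frac{2 m}{m - \sqrt{6}}$)
$\frac{1}{N{\left(c{\left(9 \right)} \right)} + 66821} = \frac{1}{\frac{2 \cdot \frac{4}{9} \cdot 9}{\frac{4}{9} \cdot 9 - \sqrt{6}} + 66821} = \frac{1}{2 \cdot 4 \frac{1}{4 - \sqrt{6}} + 66821} = \frac{1}{\frac{8}{4 - \sqrt{6}} + 66821} = \frac{1}{66821 + \frac{8}{4 - \sqrt{6}}}$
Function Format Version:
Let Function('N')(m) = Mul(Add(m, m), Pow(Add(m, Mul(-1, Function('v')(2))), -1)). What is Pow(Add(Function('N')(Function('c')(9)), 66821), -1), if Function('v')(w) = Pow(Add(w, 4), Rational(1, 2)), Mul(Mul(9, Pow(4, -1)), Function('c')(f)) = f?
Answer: Add(Rational(334121, 22327368509), Mul(Rational(-4, 22327368509), Pow(6, Rational(1, 2)))) ≈ 1.4964e-5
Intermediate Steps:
Function('c')(f) = Mul(Rational(4, 9), f)
Function('v')(w) = Pow(Add(4, w), Rational(1, 2))
Function('N')(m) = Mul(2, m, Pow(Add(m, Mul(-1, Pow(6, Rational(1, 2)))), -1)) (Function('N')(m) = Mul(Add(m, m), Pow(Add(m, Mul(-1, Pow(Add(4, 2), Rational(1, 2)))), -1)) = Mul(Mul(2, m), Pow(Add(m, Mul(-1, Pow(6, Rational(1, 2)))), -1)) = Mul(2, m, Pow(Add(m, Mul(-1, Pow(6, Rational(1, 2)))), -1)))
Pow(Add(Function('N')(Function('c')(9)), 66821), -1) = Pow(Add(Mul(2, Mul(Rational(4, 9), 9), Pow(Add(Mul(Rational(4, 9), 9), Mul(-1, Pow(6, Rational(1, 2)))), -1)), 66821), -1) = Pow(Add(Mul(2, 4, Pow(Add(4, Mul(-1, Pow(6, Rational(1, 2)))), -1)), 66821), -1) = Pow(Add(Mul(8, Pow(Add(4, Mul(-1, Pow(6, Rational(1, 2)))), -1)), 66821), -1) = Pow(Add(66821, Mul(8, Pow(Add(4, Mul(-1, Pow(6, Rational(1, 2)))), -1))), -1)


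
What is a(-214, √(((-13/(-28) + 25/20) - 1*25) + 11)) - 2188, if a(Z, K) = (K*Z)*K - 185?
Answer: 1793/7 ≈ 256.14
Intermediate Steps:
a(Z, K) = -185 + Z*K² (a(Z, K) = Z*K² - 185 = -185 + Z*K²)
a(-214, √(((-13/(-28) + 25/20) - 1*25) + 11)) - 2188 = (-185 - (-2996 + 214*(-13/(-28) + 25/20))) - 2188 = (-185 - (-2996 + 214*(-13*(-1/28) + 25*(1/20)))) - 2188 = (-185 - (-2996 + 214*(13/28 + 5/4))) - 2188 = (-185 - 214*(√((12/7 - 25) + 11))²) - 2188 = (-185 - 214*(√(-163/7 + 11))²) - 2188 = (-185 - 214*(√(-86/7))²) - 2188 = (-185 - 214*(I*√602/7)²) - 2188 = (-185 - 214*(-86/7)) - 2188 = (-185 + 18404/7) - 2188 = 17109/7 - 2188 = 1793/7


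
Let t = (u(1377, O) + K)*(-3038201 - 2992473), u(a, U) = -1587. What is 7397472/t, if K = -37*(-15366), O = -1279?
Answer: -1232912/569853462945 ≈ -2.1636e-6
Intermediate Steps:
K = 568542
t = -3419120777670 (t = (-1587 + 568542)*(-3038201 - 2992473) = 566955*(-6030674) = -3419120777670)
7397472/t = 7397472/(-3419120777670) = 7397472*(-1/3419120777670) = -1232912/569853462945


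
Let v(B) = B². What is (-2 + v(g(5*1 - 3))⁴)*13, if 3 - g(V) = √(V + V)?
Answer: -13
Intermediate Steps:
g(V) = 3 - √2*√V (g(V) = 3 - √(V + V) = 3 - √(2*V) = 3 - √2*√V)
(-2 + v(g(5*1 - 3))⁴)*13 = (-2 + ((3 - √2*√(5*1 - 3))²)⁴)*13 = (-2 + ((3 - √2*√(5 - 3))²)⁴)*13 = (-2 + ((3 - √2*√2)²)⁴)*13 = (-2 + ((3 - 2)²)⁴)*13 = (-2 + (1²)⁴)*13 = (-2 + 1⁴)*13 = (-2 + 1)*13 = -1*13 = -13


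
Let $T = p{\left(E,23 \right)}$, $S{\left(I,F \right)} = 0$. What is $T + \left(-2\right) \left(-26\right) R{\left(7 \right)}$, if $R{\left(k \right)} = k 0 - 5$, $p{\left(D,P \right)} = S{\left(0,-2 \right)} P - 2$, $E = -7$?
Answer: $-262$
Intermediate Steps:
$p{\left(D,P \right)} = -2$ ($p{\left(D,P \right)} = 0 P - 2 = 0 - 2 = -2$)
$R{\left(k \right)} = -5$ ($R{\left(k \right)} = 0 - 5 = -5$)
$T = -2$
$T + \left(-2\right) \left(-26\right) R{\left(7 \right)} = -2 + \left(-2\right) \left(-26\right) \left(-5\right) = -2 + 52 \left(-5\right) = -2 - 260 = -262$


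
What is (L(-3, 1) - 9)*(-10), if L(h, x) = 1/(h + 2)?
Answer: 100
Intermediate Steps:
L(h, x) = 1/(2 + h)
(L(-3, 1) - 9)*(-10) = (1/(2 - 3) - 9)*(-10) = (1/(-1) - 9)*(-10) = (-1 - 9)*(-10) = -10*(-10) = 100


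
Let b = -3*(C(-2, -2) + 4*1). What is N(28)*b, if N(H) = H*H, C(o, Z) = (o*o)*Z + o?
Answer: 14112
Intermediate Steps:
C(o, Z) = o + Z*o**2 (C(o, Z) = o**2*Z + o = Z*o**2 + o = o + Z*o**2)
N(H) = H**2
b = 18 (b = -3*(-2*(1 - 2*(-2)) + 4*1) = -3*(-2*(1 + 4) + 4) = -3*(-2*5 + 4) = -3*(-10 + 4) = -3*(-6) = 18)
N(28)*b = 28**2*18 = 784*18 = 14112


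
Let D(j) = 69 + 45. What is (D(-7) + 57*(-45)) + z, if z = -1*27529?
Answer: -29980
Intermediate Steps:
D(j) = 114
z = -27529
(D(-7) + 57*(-45)) + z = (114 + 57*(-45)) - 27529 = (114 - 2565) - 27529 = -2451 - 27529 = -29980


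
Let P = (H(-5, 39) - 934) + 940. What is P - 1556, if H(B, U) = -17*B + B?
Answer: -1470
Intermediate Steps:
H(B, U) = -16*B
P = 86 (P = (-16*(-5) - 934) + 940 = (80 - 934) + 940 = -854 + 940 = 86)
P - 1556 = 86 - 1556 = -1470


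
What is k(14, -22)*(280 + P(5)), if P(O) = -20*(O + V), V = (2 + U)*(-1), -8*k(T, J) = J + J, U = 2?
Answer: 1430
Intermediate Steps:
k(T, J) = -J/4 (k(T, J) = -(J + J)/8 = -J/4)
V = -4 (V = (2 + 2)*(-1) = 4*(-1) = -4)
P(O) = 80 - 20*O (P(O) = -20*(O - 4) = -20*(-4 + O) = 80 - 20*O)
k(14, -22)*(280 + P(5)) = (-¼*(-22))*(280 + (80 - 20*5)) = 11*(280 + (80 - 100))/2 = 11*(280 - 20)/2 = (11/2)*260 = 1430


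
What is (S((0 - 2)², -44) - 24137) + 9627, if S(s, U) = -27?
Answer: -14537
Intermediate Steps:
(S((0 - 2)², -44) - 24137) + 9627 = (-27 - 24137) + 9627 = -24164 + 9627 = -14537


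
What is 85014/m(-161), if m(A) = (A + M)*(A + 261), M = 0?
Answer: -42507/8050 ≈ -5.2804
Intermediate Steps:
m(A) = A*(261 + A) (m(A) = (A + 0)*(A + 261) = A*(261 + A))
85014/m(-161) = 85014/((-161*(261 - 161))) = 85014/((-161*100)) = 85014/(-16100) = 85014*(-1/16100) = -42507/8050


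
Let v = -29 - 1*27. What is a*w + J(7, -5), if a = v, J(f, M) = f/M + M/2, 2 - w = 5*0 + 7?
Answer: 2761/10 ≈ 276.10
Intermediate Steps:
w = -5 (w = 2 - (5*0 + 7) = 2 - (0 + 7) = 2 - 1*7 = 2 - 7 = -5)
J(f, M) = M/2 + f/M (J(f, M) = f/M + M*(½) = f/M + M/2 = M/2 + f/M)
v = -56 (v = -29 - 27 = -56)
a = -56
a*w + J(7, -5) = -56*(-5) + ((½)*(-5) + 7/(-5)) = 280 + (-5/2 + 7*(-⅕)) = 280 + (-5/2 - 7/5) = 280 - 39/10 = 2761/10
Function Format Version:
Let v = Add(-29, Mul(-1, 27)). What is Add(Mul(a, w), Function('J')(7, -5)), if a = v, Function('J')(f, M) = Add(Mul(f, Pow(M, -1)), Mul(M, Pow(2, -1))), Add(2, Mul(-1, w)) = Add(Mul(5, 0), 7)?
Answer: Rational(2761, 10) ≈ 276.10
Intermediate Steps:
w = -5 (w = Add(2, Mul(-1, Add(Mul(5, 0), 7))) = Add(2, Mul(-1, Add(0, 7))) = Add(2, Mul(-1, 7)) = Add(2, -7) = -5)
Function('J')(f, M) = Add(Mul(Rational(1, 2), M), Mul(f, Pow(M, -1))) (Function('J')(f, M) = Add(Mul(f, Pow(M, -1)), Mul(M, Rational(1, 2))) = Add(Mul(f, Pow(M, -1)), Mul(Rational(1, 2), M)) = Add(Mul(Rational(1, 2), M), Mul(f, Pow(M, -1))))
v = -56 (v = Add(-29, -27) = -56)
a = -56
Add(Mul(a, w), Function('J')(7, -5)) = Add(Mul(-56, -5), Add(Mul(Rational(1, 2), -5), Mul(7, Pow(-5, -1)))) = Add(280, Add(Rational(-5, 2), Mul(7, Rational(-1, 5)))) = Add(280, Add(Rational(-5, 2), Rational(-7, 5))) = Add(280, Rational(-39, 10)) = Rational(2761, 10)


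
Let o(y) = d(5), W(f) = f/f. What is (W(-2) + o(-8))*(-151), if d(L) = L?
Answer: -906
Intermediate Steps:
W(f) = 1
o(y) = 5
(W(-2) + o(-8))*(-151) = (1 + 5)*(-151) = 6*(-151) = -906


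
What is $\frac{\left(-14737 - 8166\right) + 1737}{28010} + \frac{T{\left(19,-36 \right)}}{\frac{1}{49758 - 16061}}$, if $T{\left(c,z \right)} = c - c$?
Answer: $- \frac{10583}{14005} \approx -0.75566$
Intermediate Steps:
$T{\left(c,z \right)} = 0$
$\frac{\left(-14737 - 8166\right) + 1737}{28010} + \frac{T{\left(19,-36 \right)}}{\frac{1}{49758 - 16061}} = \frac{\left(-14737 - 8166\right) + 1737}{28010} + \frac{0}{\frac{1}{49758 - 16061}} = \left(-22903 + 1737\right) \frac{1}{28010} + \frac{0}{\frac{1}{33697}} = \left(-21166\right) \frac{1}{28010} + 0 \frac{1}{\frac{1}{33697}} = - \frac{10583}{14005} + 0 \cdot 33697 = - \frac{10583}{14005} + 0 = - \frac{10583}{14005}$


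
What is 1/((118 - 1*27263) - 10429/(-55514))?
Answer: -55514/1506917101 ≈ -3.6839e-5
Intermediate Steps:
1/((118 - 1*27263) - 10429/(-55514)) = 1/((118 - 27263) - 10429*(-1/55514)) = 1/(-27145 + 10429/55514) = 1/(-1506917101/55514) = -55514/1506917101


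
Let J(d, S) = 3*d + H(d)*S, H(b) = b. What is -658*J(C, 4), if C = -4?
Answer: 18424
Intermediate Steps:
J(d, S) = 3*d + S*d (J(d, S) = 3*d + d*S = 3*d + S*d)
-658*J(C, 4) = -(-2632)*(3 + 4) = -(-2632)*7 = -658*(-28) = 18424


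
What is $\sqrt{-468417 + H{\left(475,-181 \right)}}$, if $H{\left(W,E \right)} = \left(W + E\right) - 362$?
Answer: $i \sqrt{468485} \approx 684.46 i$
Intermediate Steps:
$H{\left(W,E \right)} = -362 + E + W$ ($H{\left(W,E \right)} = \left(E + W\right) - 362 = -362 + E + W$)
$\sqrt{-468417 + H{\left(475,-181 \right)}} = \sqrt{-468417 - 68} = \sqrt{-468485} = i \sqrt{468485}$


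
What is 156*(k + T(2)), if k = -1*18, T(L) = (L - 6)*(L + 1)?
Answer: -4680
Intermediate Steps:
T(L) = (1 + L)*(-6 + L) (T(L) = (-6 + L)*(1 + L) = (1 + L)*(-6 + L))
k = -18
156*(k + T(2)) = 156*(-18 + (-6 + 2² - 5*2)) = 156*(-18 + (-6 + 4 - 10)) = 156*(-18 - 12) = 156*(-30) = -4680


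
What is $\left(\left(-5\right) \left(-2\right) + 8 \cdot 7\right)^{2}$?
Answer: $4356$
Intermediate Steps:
$\left(\left(-5\right) \left(-2\right) + 8 \cdot 7\right)^{2} = \left(10 + 56\right)^{2} = 66^{2} = 4356$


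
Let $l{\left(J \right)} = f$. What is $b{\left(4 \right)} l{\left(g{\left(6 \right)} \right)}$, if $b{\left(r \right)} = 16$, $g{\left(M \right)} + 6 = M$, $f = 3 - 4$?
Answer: $-16$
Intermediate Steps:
$f = -1$ ($f = 3 - 4 = -1$)
$g{\left(M \right)} = -6 + M$
$l{\left(J \right)} = -1$
$b{\left(4 \right)} l{\left(g{\left(6 \right)} \right)} = 16 \left(-1\right) = -16$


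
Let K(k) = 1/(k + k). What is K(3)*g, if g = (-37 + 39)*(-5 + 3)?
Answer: -⅔ ≈ -0.66667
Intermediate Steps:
K(k) = 1/(2*k)
g = -4 (g = 2*(-2) = -4)
K(3)*g = ((½)/3)*(-4) = ((½)*(⅓))*(-4) = (⅙)*(-4) = -⅔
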